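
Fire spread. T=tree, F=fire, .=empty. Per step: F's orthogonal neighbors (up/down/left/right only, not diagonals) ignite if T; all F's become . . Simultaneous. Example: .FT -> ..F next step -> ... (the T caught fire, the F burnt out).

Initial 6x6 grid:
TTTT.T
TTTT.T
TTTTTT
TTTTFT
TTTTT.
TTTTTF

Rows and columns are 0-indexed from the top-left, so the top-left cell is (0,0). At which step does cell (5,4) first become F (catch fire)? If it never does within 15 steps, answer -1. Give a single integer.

Step 1: cell (5,4)='F' (+5 fires, +2 burnt)
  -> target ignites at step 1
Step 2: cell (5,4)='.' (+5 fires, +5 burnt)
Step 3: cell (5,4)='.' (+6 fires, +5 burnt)
Step 4: cell (5,4)='.' (+7 fires, +6 burnt)
Step 5: cell (5,4)='.' (+5 fires, +7 burnt)
Step 6: cell (5,4)='.' (+2 fires, +5 burnt)
Step 7: cell (5,4)='.' (+1 fires, +2 burnt)
Step 8: cell (5,4)='.' (+0 fires, +1 burnt)
  fire out at step 8

1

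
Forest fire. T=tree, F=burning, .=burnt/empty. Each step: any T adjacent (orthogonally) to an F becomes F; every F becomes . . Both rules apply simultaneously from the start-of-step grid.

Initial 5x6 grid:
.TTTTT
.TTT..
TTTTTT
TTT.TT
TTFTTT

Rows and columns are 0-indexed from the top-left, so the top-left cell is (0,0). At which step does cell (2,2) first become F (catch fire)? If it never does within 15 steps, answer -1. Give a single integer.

Step 1: cell (2,2)='T' (+3 fires, +1 burnt)
Step 2: cell (2,2)='F' (+4 fires, +3 burnt)
  -> target ignites at step 2
Step 3: cell (2,2)='.' (+6 fires, +4 burnt)
Step 4: cell (2,2)='.' (+6 fires, +6 burnt)
Step 5: cell (2,2)='.' (+3 fires, +6 burnt)
Step 6: cell (2,2)='.' (+1 fires, +3 burnt)
Step 7: cell (2,2)='.' (+1 fires, +1 burnt)
Step 8: cell (2,2)='.' (+0 fires, +1 burnt)
  fire out at step 8

2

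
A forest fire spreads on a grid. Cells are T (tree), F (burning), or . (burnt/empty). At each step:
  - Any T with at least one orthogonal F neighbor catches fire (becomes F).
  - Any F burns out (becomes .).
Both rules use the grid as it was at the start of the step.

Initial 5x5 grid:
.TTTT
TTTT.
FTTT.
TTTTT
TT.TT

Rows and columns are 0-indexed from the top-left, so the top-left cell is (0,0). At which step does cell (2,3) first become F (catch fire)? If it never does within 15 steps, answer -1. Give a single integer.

Step 1: cell (2,3)='T' (+3 fires, +1 burnt)
Step 2: cell (2,3)='T' (+4 fires, +3 burnt)
Step 3: cell (2,3)='F' (+5 fires, +4 burnt)
  -> target ignites at step 3
Step 4: cell (2,3)='.' (+3 fires, +5 burnt)
Step 5: cell (2,3)='.' (+3 fires, +3 burnt)
Step 6: cell (2,3)='.' (+2 fires, +3 burnt)
Step 7: cell (2,3)='.' (+0 fires, +2 burnt)
  fire out at step 7

3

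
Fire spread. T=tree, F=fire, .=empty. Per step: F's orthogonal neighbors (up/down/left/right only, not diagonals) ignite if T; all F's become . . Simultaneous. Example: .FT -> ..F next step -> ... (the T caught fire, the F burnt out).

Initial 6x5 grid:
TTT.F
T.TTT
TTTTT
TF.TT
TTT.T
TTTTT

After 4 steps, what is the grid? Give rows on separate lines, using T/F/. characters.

Step 1: 4 trees catch fire, 2 burn out
  TTT..
  T.TTF
  TFTTT
  F..TT
  TFT.T
  TTTTT
Step 2: 7 trees catch fire, 4 burn out
  TTT..
  T.TF.
  F.FTF
  ...TT
  F.F.T
  TFTTT
Step 3: 6 trees catch fire, 7 burn out
  TTT..
  F.F..
  ...F.
  ...TF
  ....T
  F.FTT
Step 4: 5 trees catch fire, 6 burn out
  FTF..
  .....
  .....
  ...F.
  ....F
  ...FT

FTF..
.....
.....
...F.
....F
...FT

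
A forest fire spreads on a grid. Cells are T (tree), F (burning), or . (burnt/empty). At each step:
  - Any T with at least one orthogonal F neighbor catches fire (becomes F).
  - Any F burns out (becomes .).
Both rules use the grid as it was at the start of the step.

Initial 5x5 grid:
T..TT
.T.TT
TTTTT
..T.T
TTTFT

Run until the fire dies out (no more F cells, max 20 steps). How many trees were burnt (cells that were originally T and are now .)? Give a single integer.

Answer: 16

Derivation:
Step 1: +2 fires, +1 burnt (F count now 2)
Step 2: +3 fires, +2 burnt (F count now 3)
Step 3: +3 fires, +3 burnt (F count now 3)
Step 4: +3 fires, +3 burnt (F count now 3)
Step 5: +4 fires, +3 burnt (F count now 4)
Step 6: +1 fires, +4 burnt (F count now 1)
Step 7: +0 fires, +1 burnt (F count now 0)
Fire out after step 7
Initially T: 17, now '.': 24
Total burnt (originally-T cells now '.'): 16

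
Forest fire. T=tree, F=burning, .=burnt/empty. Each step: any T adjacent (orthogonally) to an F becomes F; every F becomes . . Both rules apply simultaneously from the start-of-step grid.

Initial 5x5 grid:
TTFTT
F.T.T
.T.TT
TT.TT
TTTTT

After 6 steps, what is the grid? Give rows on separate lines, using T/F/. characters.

Step 1: 4 trees catch fire, 2 burn out
  FF.FT
  ..F.T
  .T.TT
  TT.TT
  TTTTT
Step 2: 1 trees catch fire, 4 burn out
  ....F
  ....T
  .T.TT
  TT.TT
  TTTTT
Step 3: 1 trees catch fire, 1 burn out
  .....
  ....F
  .T.TT
  TT.TT
  TTTTT
Step 4: 1 trees catch fire, 1 burn out
  .....
  .....
  .T.TF
  TT.TT
  TTTTT
Step 5: 2 trees catch fire, 1 burn out
  .....
  .....
  .T.F.
  TT.TF
  TTTTT
Step 6: 2 trees catch fire, 2 burn out
  .....
  .....
  .T...
  TT.F.
  TTTTF

.....
.....
.T...
TT.F.
TTTTF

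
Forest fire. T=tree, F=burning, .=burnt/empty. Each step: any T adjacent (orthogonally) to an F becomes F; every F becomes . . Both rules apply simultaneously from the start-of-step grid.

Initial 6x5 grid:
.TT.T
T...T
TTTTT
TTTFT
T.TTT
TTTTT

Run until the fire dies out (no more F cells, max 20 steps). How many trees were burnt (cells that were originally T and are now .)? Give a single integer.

Answer: 21

Derivation:
Step 1: +4 fires, +1 burnt (F count now 4)
Step 2: +6 fires, +4 burnt (F count now 6)
Step 3: +5 fires, +6 burnt (F count now 5)
Step 4: +4 fires, +5 burnt (F count now 4)
Step 5: +2 fires, +4 burnt (F count now 2)
Step 6: +0 fires, +2 burnt (F count now 0)
Fire out after step 6
Initially T: 23, now '.': 28
Total burnt (originally-T cells now '.'): 21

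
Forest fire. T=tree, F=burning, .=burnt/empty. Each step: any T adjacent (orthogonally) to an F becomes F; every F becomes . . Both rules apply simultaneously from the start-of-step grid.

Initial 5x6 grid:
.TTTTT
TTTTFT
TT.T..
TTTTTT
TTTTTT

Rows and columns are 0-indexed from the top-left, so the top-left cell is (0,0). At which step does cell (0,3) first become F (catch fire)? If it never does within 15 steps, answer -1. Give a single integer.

Step 1: cell (0,3)='T' (+3 fires, +1 burnt)
Step 2: cell (0,3)='F' (+4 fires, +3 burnt)
  -> target ignites at step 2
Step 3: cell (0,3)='.' (+3 fires, +4 burnt)
Step 4: cell (0,3)='.' (+6 fires, +3 burnt)
Step 5: cell (0,3)='.' (+5 fires, +6 burnt)
Step 6: cell (0,3)='.' (+3 fires, +5 burnt)
Step 7: cell (0,3)='.' (+1 fires, +3 burnt)
Step 8: cell (0,3)='.' (+0 fires, +1 burnt)
  fire out at step 8

2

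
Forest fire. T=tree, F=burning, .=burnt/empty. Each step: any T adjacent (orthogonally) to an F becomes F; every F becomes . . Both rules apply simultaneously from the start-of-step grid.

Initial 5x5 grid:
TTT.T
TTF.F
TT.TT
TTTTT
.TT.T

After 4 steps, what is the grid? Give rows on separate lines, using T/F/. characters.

Step 1: 4 trees catch fire, 2 burn out
  TTF.F
  TF...
  TT.TF
  TTTTT
  .TT.T
Step 2: 5 trees catch fire, 4 burn out
  TF...
  F....
  TF.F.
  TTTTF
  .TT.T
Step 3: 5 trees catch fire, 5 burn out
  F....
  .....
  F....
  TFTF.
  .TT.F
Step 4: 3 trees catch fire, 5 burn out
  .....
  .....
  .....
  F.F..
  .FT..

.....
.....
.....
F.F..
.FT..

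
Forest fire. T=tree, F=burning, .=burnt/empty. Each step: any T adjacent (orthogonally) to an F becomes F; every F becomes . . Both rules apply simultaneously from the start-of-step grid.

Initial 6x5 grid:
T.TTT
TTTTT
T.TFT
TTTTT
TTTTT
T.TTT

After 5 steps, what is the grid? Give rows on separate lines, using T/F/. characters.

Step 1: 4 trees catch fire, 1 burn out
  T.TTT
  TTTFT
  T.F.F
  TTTFT
  TTTTT
  T.TTT
Step 2: 6 trees catch fire, 4 burn out
  T.TFT
  TTF.F
  T....
  TTF.F
  TTTFT
  T.TTT
Step 3: 7 trees catch fire, 6 burn out
  T.F.F
  TF...
  T....
  TF...
  TTF.F
  T.TFT
Step 4: 5 trees catch fire, 7 burn out
  T....
  F....
  T....
  F....
  TF...
  T.F.F
Step 5: 3 trees catch fire, 5 burn out
  F....
  .....
  F....
  .....
  F....
  T....

F....
.....
F....
.....
F....
T....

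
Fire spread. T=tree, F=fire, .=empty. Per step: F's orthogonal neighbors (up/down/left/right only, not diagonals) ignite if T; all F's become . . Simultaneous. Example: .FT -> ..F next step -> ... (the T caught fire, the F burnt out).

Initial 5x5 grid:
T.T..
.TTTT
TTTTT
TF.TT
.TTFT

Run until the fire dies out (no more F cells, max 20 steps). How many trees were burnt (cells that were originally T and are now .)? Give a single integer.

Step 1: +6 fires, +2 burnt (F count now 6)
Step 2: +5 fires, +6 burnt (F count now 5)
Step 3: +3 fires, +5 burnt (F count now 3)
Step 4: +2 fires, +3 burnt (F count now 2)
Step 5: +0 fires, +2 burnt (F count now 0)
Fire out after step 5
Initially T: 17, now '.': 24
Total burnt (originally-T cells now '.'): 16

Answer: 16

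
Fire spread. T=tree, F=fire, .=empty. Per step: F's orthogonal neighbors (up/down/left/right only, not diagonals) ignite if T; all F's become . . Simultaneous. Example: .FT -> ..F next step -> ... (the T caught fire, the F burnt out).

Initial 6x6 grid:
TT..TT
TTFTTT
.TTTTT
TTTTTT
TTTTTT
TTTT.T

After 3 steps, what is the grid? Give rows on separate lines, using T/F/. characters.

Step 1: 3 trees catch fire, 1 burn out
  TT..TT
  TF.FTT
  .TFTTT
  TTTTTT
  TTTTTT
  TTTT.T
Step 2: 6 trees catch fire, 3 burn out
  TF..TT
  F...FT
  .F.FTT
  TTFTTT
  TTTTTT
  TTTT.T
Step 3: 7 trees catch fire, 6 burn out
  F...FT
  .....F
  ....FT
  TF.FTT
  TTFTTT
  TTTT.T

F...FT
.....F
....FT
TF.FTT
TTFTTT
TTTT.T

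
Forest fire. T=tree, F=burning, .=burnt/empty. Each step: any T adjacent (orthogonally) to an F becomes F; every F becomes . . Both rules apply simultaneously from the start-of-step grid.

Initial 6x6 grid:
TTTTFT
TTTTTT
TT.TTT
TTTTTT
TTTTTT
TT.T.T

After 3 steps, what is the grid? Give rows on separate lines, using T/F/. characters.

Step 1: 3 trees catch fire, 1 burn out
  TTTF.F
  TTTTFT
  TT.TTT
  TTTTTT
  TTTTTT
  TT.T.T
Step 2: 4 trees catch fire, 3 burn out
  TTF...
  TTTF.F
  TT.TFT
  TTTTTT
  TTTTTT
  TT.T.T
Step 3: 5 trees catch fire, 4 burn out
  TF....
  TTF...
  TT.F.F
  TTTTFT
  TTTTTT
  TT.T.T

TF....
TTF...
TT.F.F
TTTTFT
TTTTTT
TT.T.T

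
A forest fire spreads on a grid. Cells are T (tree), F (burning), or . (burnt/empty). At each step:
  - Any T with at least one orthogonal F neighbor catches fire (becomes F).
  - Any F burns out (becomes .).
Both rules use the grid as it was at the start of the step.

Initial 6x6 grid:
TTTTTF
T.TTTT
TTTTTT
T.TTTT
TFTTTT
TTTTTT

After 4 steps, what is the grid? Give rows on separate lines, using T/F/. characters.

Step 1: 5 trees catch fire, 2 burn out
  TTTTF.
  T.TTTF
  TTTTTT
  T.TTTT
  F.FTTT
  TFTTTT
Step 2: 8 trees catch fire, 5 burn out
  TTTF..
  T.TTF.
  TTTTTF
  F.FTTT
  ...FTT
  F.FTTT
Step 3: 9 trees catch fire, 8 burn out
  TTF...
  T.TF..
  FTFTF.
  ...FTF
  ....FT
  ...FTT
Step 4: 8 trees catch fire, 9 burn out
  TF....
  F.F...
  .F.F..
  ....F.
  .....F
  ....FT

TF....
F.F...
.F.F..
....F.
.....F
....FT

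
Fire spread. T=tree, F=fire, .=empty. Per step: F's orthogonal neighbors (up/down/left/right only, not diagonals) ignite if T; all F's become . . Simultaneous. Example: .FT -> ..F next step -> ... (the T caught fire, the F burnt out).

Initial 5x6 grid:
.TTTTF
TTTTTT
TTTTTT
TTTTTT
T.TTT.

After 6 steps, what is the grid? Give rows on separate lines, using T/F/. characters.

Step 1: 2 trees catch fire, 1 burn out
  .TTTF.
  TTTTTF
  TTTTTT
  TTTTTT
  T.TTT.
Step 2: 3 trees catch fire, 2 burn out
  .TTF..
  TTTTF.
  TTTTTF
  TTTTTT
  T.TTT.
Step 3: 4 trees catch fire, 3 burn out
  .TF...
  TTTF..
  TTTTF.
  TTTTTF
  T.TTT.
Step 4: 4 trees catch fire, 4 burn out
  .F....
  TTF...
  TTTF..
  TTTTF.
  T.TTT.
Step 5: 4 trees catch fire, 4 burn out
  ......
  TF....
  TTF...
  TTTF..
  T.TTF.
Step 6: 4 trees catch fire, 4 burn out
  ......
  F.....
  TF....
  TTF...
  T.TF..

......
F.....
TF....
TTF...
T.TF..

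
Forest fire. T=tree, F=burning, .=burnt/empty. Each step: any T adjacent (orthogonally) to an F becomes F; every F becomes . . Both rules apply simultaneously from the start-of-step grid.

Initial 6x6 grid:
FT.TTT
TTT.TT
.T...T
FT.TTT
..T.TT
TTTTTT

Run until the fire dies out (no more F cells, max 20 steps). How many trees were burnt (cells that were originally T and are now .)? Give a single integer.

Step 1: +3 fires, +2 burnt (F count now 3)
Step 2: +2 fires, +3 burnt (F count now 2)
Step 3: +1 fires, +2 burnt (F count now 1)
Step 4: +0 fires, +1 burnt (F count now 0)
Fire out after step 4
Initially T: 24, now '.': 18
Total burnt (originally-T cells now '.'): 6

Answer: 6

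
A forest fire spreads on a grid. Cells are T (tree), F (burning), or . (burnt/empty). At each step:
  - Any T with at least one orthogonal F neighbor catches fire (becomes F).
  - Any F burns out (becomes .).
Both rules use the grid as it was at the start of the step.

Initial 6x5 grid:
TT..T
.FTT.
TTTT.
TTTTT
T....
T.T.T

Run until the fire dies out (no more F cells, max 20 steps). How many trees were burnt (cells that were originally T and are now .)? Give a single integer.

Step 1: +3 fires, +1 burnt (F count now 3)
Step 2: +5 fires, +3 burnt (F count now 5)
Step 3: +3 fires, +5 burnt (F count now 3)
Step 4: +2 fires, +3 burnt (F count now 2)
Step 5: +2 fires, +2 burnt (F count now 2)
Step 6: +0 fires, +2 burnt (F count now 0)
Fire out after step 6
Initially T: 18, now '.': 27
Total burnt (originally-T cells now '.'): 15

Answer: 15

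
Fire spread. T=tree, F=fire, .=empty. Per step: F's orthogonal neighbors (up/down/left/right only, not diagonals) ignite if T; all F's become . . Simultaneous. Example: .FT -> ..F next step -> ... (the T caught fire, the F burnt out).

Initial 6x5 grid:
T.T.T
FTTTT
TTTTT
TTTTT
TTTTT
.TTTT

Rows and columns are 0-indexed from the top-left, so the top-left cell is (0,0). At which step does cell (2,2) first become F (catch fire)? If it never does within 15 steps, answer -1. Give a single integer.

Step 1: cell (2,2)='T' (+3 fires, +1 burnt)
Step 2: cell (2,2)='T' (+3 fires, +3 burnt)
Step 3: cell (2,2)='F' (+5 fires, +3 burnt)
  -> target ignites at step 3
Step 4: cell (2,2)='.' (+4 fires, +5 burnt)
Step 5: cell (2,2)='.' (+5 fires, +4 burnt)
Step 6: cell (2,2)='.' (+3 fires, +5 burnt)
Step 7: cell (2,2)='.' (+2 fires, +3 burnt)
Step 8: cell (2,2)='.' (+1 fires, +2 burnt)
Step 9: cell (2,2)='.' (+0 fires, +1 burnt)
  fire out at step 9

3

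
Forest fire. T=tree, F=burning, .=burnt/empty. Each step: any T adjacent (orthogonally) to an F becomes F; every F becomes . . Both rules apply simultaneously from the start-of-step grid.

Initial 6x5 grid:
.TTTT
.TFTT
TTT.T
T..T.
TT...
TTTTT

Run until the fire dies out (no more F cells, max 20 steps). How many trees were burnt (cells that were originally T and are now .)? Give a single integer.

Step 1: +4 fires, +1 burnt (F count now 4)
Step 2: +4 fires, +4 burnt (F count now 4)
Step 3: +3 fires, +4 burnt (F count now 3)
Step 4: +1 fires, +3 burnt (F count now 1)
Step 5: +1 fires, +1 burnt (F count now 1)
Step 6: +2 fires, +1 burnt (F count now 2)
Step 7: +1 fires, +2 burnt (F count now 1)
Step 8: +1 fires, +1 burnt (F count now 1)
Step 9: +1 fires, +1 burnt (F count now 1)
Step 10: +1 fires, +1 burnt (F count now 1)
Step 11: +0 fires, +1 burnt (F count now 0)
Fire out after step 11
Initially T: 20, now '.': 29
Total burnt (originally-T cells now '.'): 19

Answer: 19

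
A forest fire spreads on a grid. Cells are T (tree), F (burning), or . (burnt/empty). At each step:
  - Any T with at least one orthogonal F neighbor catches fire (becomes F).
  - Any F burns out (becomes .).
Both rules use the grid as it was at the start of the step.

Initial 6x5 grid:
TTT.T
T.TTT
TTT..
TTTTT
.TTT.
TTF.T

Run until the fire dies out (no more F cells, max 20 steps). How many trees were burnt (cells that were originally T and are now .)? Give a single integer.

Step 1: +2 fires, +1 burnt (F count now 2)
Step 2: +4 fires, +2 burnt (F count now 4)
Step 3: +3 fires, +4 burnt (F count now 3)
Step 4: +4 fires, +3 burnt (F count now 4)
Step 5: +3 fires, +4 burnt (F count now 3)
Step 6: +3 fires, +3 burnt (F count now 3)
Step 7: +2 fires, +3 burnt (F count now 2)
Step 8: +0 fires, +2 burnt (F count now 0)
Fire out after step 8
Initially T: 22, now '.': 29
Total burnt (originally-T cells now '.'): 21

Answer: 21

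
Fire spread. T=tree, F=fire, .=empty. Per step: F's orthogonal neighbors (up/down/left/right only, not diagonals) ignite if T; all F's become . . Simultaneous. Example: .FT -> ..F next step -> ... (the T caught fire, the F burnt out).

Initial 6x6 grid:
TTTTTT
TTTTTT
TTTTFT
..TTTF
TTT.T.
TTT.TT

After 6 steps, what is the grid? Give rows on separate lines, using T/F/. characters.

Step 1: 4 trees catch fire, 2 burn out
  TTTTTT
  TTTTFT
  TTTF.F
  ..TTF.
  TTT.T.
  TTT.TT
Step 2: 6 trees catch fire, 4 burn out
  TTTTFT
  TTTF.F
  TTF...
  ..TF..
  TTT.F.
  TTT.TT
Step 3: 6 trees catch fire, 6 burn out
  TTTF.F
  TTF...
  TF....
  ..F...
  TTT...
  TTT.FT
Step 4: 5 trees catch fire, 6 burn out
  TTF...
  TF....
  F.....
  ......
  TTF...
  TTT..F
Step 5: 4 trees catch fire, 5 burn out
  TF....
  F.....
  ......
  ......
  TF....
  TTF...
Step 6: 3 trees catch fire, 4 burn out
  F.....
  ......
  ......
  ......
  F.....
  TF....

F.....
......
......
......
F.....
TF....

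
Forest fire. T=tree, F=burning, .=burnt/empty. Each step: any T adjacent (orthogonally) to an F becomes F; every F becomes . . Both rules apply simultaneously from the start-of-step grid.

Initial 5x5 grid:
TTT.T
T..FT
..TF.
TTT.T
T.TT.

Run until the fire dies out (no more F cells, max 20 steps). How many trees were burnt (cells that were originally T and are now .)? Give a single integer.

Answer: 9

Derivation:
Step 1: +2 fires, +2 burnt (F count now 2)
Step 2: +2 fires, +2 burnt (F count now 2)
Step 3: +2 fires, +2 burnt (F count now 2)
Step 4: +2 fires, +2 burnt (F count now 2)
Step 5: +1 fires, +2 burnt (F count now 1)
Step 6: +0 fires, +1 burnt (F count now 0)
Fire out after step 6
Initially T: 14, now '.': 20
Total burnt (originally-T cells now '.'): 9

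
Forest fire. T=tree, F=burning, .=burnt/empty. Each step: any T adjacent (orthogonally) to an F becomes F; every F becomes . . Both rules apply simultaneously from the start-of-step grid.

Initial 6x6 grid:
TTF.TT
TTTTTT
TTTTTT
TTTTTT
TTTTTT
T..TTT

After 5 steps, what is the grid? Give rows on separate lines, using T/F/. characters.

Step 1: 2 trees catch fire, 1 burn out
  TF..TT
  TTFTTT
  TTTTTT
  TTTTTT
  TTTTTT
  T..TTT
Step 2: 4 trees catch fire, 2 burn out
  F...TT
  TF.FTT
  TTFTTT
  TTTTTT
  TTTTTT
  T..TTT
Step 3: 5 trees catch fire, 4 burn out
  ....TT
  F...FT
  TF.FTT
  TTFTTT
  TTTTTT
  T..TTT
Step 4: 7 trees catch fire, 5 burn out
  ....FT
  .....F
  F...FT
  TF.FTT
  TTFTTT
  T..TTT
Step 5: 6 trees catch fire, 7 burn out
  .....F
  ......
  .....F
  F...FT
  TF.FTT
  T..TTT

.....F
......
.....F
F...FT
TF.FTT
T..TTT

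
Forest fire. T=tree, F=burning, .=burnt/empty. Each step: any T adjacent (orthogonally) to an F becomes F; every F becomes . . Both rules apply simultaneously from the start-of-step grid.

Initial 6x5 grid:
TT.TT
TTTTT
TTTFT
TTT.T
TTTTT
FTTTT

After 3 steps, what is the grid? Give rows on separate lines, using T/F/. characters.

Step 1: 5 trees catch fire, 2 burn out
  TT.TT
  TTTFT
  TTF.F
  TTT.T
  FTTTT
  .FTTT
Step 2: 9 trees catch fire, 5 burn out
  TT.FT
  TTF.F
  TF...
  FTF.F
  .FTTT
  ..FTT
Step 3: 7 trees catch fire, 9 burn out
  TT..F
  TF...
  F....
  .F...
  ..FTF
  ...FT

TT..F
TF...
F....
.F...
..FTF
...FT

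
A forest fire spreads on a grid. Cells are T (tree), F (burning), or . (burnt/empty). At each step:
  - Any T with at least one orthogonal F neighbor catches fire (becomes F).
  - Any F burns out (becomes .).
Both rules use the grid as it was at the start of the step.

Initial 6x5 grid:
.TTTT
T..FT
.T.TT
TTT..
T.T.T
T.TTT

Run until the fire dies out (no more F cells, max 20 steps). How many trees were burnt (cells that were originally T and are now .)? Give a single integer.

Step 1: +3 fires, +1 burnt (F count now 3)
Step 2: +3 fires, +3 burnt (F count now 3)
Step 3: +1 fires, +3 burnt (F count now 1)
Step 4: +0 fires, +1 burnt (F count now 0)
Fire out after step 4
Initially T: 19, now '.': 18
Total burnt (originally-T cells now '.'): 7

Answer: 7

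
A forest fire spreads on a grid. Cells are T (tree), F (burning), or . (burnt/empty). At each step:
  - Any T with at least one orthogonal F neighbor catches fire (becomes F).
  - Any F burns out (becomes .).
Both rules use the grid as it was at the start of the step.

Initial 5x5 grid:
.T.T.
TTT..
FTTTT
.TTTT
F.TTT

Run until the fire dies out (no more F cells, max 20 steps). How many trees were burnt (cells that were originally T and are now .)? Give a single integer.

Answer: 15

Derivation:
Step 1: +2 fires, +2 burnt (F count now 2)
Step 2: +3 fires, +2 burnt (F count now 3)
Step 3: +4 fires, +3 burnt (F count now 4)
Step 4: +3 fires, +4 burnt (F count now 3)
Step 5: +2 fires, +3 burnt (F count now 2)
Step 6: +1 fires, +2 burnt (F count now 1)
Step 7: +0 fires, +1 burnt (F count now 0)
Fire out after step 7
Initially T: 16, now '.': 24
Total burnt (originally-T cells now '.'): 15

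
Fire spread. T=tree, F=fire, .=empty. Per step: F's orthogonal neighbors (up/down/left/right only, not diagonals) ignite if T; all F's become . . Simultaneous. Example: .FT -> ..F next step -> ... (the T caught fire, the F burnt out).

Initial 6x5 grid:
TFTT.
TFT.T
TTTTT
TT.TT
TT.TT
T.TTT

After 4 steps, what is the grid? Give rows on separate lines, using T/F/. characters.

Step 1: 5 trees catch fire, 2 burn out
  F.FT.
  F.F.T
  TFTTT
  TT.TT
  TT.TT
  T.TTT
Step 2: 4 trees catch fire, 5 burn out
  ...F.
  ....T
  F.FTT
  TF.TT
  TT.TT
  T.TTT
Step 3: 3 trees catch fire, 4 burn out
  .....
  ....T
  ...FT
  F..TT
  TF.TT
  T.TTT
Step 4: 3 trees catch fire, 3 burn out
  .....
  ....T
  ....F
  ...FT
  F..TT
  T.TTT

.....
....T
....F
...FT
F..TT
T.TTT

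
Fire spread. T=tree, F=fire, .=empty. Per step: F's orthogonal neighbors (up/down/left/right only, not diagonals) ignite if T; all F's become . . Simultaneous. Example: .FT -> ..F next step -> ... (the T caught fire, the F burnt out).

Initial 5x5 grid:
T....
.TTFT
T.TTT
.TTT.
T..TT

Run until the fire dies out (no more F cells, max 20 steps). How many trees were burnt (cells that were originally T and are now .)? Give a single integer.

Step 1: +3 fires, +1 burnt (F count now 3)
Step 2: +4 fires, +3 burnt (F count now 4)
Step 3: +2 fires, +4 burnt (F count now 2)
Step 4: +2 fires, +2 burnt (F count now 2)
Step 5: +0 fires, +2 burnt (F count now 0)
Fire out after step 5
Initially T: 14, now '.': 22
Total burnt (originally-T cells now '.'): 11

Answer: 11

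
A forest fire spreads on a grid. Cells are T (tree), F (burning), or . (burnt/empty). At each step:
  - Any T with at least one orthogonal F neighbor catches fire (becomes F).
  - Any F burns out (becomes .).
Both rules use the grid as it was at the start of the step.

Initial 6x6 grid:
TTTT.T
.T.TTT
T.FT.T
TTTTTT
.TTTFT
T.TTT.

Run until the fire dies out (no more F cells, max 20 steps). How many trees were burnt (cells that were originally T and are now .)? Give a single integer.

Answer: 25

Derivation:
Step 1: +6 fires, +2 burnt (F count now 6)
Step 2: +6 fires, +6 burnt (F count now 6)
Step 3: +6 fires, +6 burnt (F count now 6)
Step 4: +3 fires, +6 burnt (F count now 3)
Step 5: +2 fires, +3 burnt (F count now 2)
Step 6: +2 fires, +2 burnt (F count now 2)
Step 7: +0 fires, +2 burnt (F count now 0)
Fire out after step 7
Initially T: 26, now '.': 35
Total burnt (originally-T cells now '.'): 25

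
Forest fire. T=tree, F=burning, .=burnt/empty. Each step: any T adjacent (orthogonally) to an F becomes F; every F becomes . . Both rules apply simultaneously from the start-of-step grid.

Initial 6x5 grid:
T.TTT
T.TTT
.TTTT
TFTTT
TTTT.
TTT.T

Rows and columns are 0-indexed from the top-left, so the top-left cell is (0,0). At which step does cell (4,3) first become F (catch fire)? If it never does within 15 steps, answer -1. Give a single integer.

Step 1: cell (4,3)='T' (+4 fires, +1 burnt)
Step 2: cell (4,3)='T' (+5 fires, +4 burnt)
Step 3: cell (4,3)='F' (+6 fires, +5 burnt)
  -> target ignites at step 3
Step 4: cell (4,3)='.' (+3 fires, +6 burnt)
Step 5: cell (4,3)='.' (+2 fires, +3 burnt)
Step 6: cell (4,3)='.' (+1 fires, +2 burnt)
Step 7: cell (4,3)='.' (+0 fires, +1 burnt)
  fire out at step 7

3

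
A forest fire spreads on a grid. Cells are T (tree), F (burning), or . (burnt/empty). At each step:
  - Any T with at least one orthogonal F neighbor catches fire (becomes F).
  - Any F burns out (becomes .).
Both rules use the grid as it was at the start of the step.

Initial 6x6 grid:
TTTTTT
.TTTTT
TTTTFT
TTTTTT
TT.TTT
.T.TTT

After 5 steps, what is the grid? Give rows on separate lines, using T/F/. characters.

Step 1: 4 trees catch fire, 1 burn out
  TTTTTT
  .TTTFT
  TTTF.F
  TTTTFT
  TT.TTT
  .T.TTT
Step 2: 7 trees catch fire, 4 burn out
  TTTTFT
  .TTF.F
  TTF...
  TTTF.F
  TT.TFT
  .T.TTT
Step 3: 8 trees catch fire, 7 burn out
  TTTF.F
  .TF...
  TF....
  TTF...
  TT.F.F
  .T.TFT
Step 4: 6 trees catch fire, 8 burn out
  TTF...
  .F....
  F.....
  TF....
  TT....
  .T.F.F
Step 5: 3 trees catch fire, 6 burn out
  TF....
  ......
  ......
  F.....
  TF....
  .T....

TF....
......
......
F.....
TF....
.T....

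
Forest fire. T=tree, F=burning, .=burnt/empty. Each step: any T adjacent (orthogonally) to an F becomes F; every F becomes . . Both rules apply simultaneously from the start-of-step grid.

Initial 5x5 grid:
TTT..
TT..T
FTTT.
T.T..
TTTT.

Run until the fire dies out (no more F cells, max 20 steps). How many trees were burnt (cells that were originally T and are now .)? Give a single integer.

Answer: 14

Derivation:
Step 1: +3 fires, +1 burnt (F count now 3)
Step 2: +4 fires, +3 burnt (F count now 4)
Step 3: +4 fires, +4 burnt (F count now 4)
Step 4: +2 fires, +4 burnt (F count now 2)
Step 5: +1 fires, +2 burnt (F count now 1)
Step 6: +0 fires, +1 burnt (F count now 0)
Fire out after step 6
Initially T: 15, now '.': 24
Total burnt (originally-T cells now '.'): 14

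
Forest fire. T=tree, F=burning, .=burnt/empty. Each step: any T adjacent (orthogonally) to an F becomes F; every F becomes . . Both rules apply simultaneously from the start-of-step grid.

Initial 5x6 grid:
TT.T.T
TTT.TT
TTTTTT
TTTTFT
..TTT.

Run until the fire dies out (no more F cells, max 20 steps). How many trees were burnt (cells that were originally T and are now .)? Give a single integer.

Step 1: +4 fires, +1 burnt (F count now 4)
Step 2: +5 fires, +4 burnt (F count now 5)
Step 3: +4 fires, +5 burnt (F count now 4)
Step 4: +4 fires, +4 burnt (F count now 4)
Step 5: +2 fires, +4 burnt (F count now 2)
Step 6: +2 fires, +2 burnt (F count now 2)
Step 7: +1 fires, +2 burnt (F count now 1)
Step 8: +0 fires, +1 burnt (F count now 0)
Fire out after step 8
Initially T: 23, now '.': 29
Total burnt (originally-T cells now '.'): 22

Answer: 22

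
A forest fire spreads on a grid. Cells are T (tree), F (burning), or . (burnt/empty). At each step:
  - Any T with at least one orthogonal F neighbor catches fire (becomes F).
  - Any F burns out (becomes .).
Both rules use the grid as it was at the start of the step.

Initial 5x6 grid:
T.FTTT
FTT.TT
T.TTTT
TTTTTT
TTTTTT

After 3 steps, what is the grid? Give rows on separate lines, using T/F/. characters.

Step 1: 5 trees catch fire, 2 burn out
  F..FTT
  .FF.TT
  F.TTTT
  TTTTTT
  TTTTTT
Step 2: 3 trees catch fire, 5 burn out
  ....FT
  ....TT
  ..FTTT
  FTTTTT
  TTTTTT
Step 3: 6 trees catch fire, 3 burn out
  .....F
  ....FT
  ...FTT
  .FFTTT
  FTTTTT

.....F
....FT
...FTT
.FFTTT
FTTTTT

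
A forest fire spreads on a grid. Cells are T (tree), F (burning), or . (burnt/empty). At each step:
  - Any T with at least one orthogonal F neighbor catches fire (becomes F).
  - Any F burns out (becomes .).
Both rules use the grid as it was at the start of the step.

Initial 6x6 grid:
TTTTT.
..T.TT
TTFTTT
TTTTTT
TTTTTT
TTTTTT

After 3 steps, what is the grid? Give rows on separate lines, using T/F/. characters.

Step 1: 4 trees catch fire, 1 burn out
  TTTTT.
  ..F.TT
  TF.FTT
  TTFTTT
  TTTTTT
  TTTTTT
Step 2: 6 trees catch fire, 4 burn out
  TTFTT.
  ....TT
  F...FT
  TF.FTT
  TTFTTT
  TTTTTT
Step 3: 9 trees catch fire, 6 burn out
  TF.FT.
  ....FT
  .....F
  F...FT
  TF.FTT
  TTFTTT

TF.FT.
....FT
.....F
F...FT
TF.FTT
TTFTTT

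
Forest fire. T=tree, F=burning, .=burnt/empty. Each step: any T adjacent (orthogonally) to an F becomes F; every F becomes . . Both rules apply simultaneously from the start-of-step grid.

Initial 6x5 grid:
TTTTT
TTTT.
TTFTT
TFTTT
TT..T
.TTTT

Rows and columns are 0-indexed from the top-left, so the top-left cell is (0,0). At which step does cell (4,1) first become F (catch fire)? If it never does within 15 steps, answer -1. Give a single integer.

Step 1: cell (4,1)='F' (+6 fires, +2 burnt)
  -> target ignites at step 1
Step 2: cell (4,1)='.' (+8 fires, +6 burnt)
Step 3: cell (4,1)='.' (+5 fires, +8 burnt)
Step 4: cell (4,1)='.' (+4 fires, +5 burnt)
Step 5: cell (4,1)='.' (+1 fires, +4 burnt)
Step 6: cell (4,1)='.' (+0 fires, +1 burnt)
  fire out at step 6

1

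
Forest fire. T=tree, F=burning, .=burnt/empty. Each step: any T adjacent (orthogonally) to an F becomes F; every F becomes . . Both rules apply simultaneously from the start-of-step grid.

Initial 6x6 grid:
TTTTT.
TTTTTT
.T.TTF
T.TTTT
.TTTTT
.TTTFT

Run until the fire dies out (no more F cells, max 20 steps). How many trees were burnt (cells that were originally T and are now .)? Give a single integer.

Answer: 27

Derivation:
Step 1: +6 fires, +2 burnt (F count now 6)
Step 2: +6 fires, +6 burnt (F count now 6)
Step 3: +5 fires, +6 burnt (F count now 5)
Step 4: +4 fires, +5 burnt (F count now 4)
Step 5: +2 fires, +4 burnt (F count now 2)
Step 6: +3 fires, +2 burnt (F count now 3)
Step 7: +1 fires, +3 burnt (F count now 1)
Step 8: +0 fires, +1 burnt (F count now 0)
Fire out after step 8
Initially T: 28, now '.': 35
Total burnt (originally-T cells now '.'): 27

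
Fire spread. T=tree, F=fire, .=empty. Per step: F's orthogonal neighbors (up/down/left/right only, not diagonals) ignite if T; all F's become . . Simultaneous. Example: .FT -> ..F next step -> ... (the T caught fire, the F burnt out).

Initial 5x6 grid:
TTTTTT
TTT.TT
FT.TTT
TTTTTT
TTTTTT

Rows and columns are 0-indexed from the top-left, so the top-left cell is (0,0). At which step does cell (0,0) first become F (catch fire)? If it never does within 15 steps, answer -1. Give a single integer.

Step 1: cell (0,0)='T' (+3 fires, +1 burnt)
Step 2: cell (0,0)='F' (+4 fires, +3 burnt)
  -> target ignites at step 2
Step 3: cell (0,0)='.' (+4 fires, +4 burnt)
Step 4: cell (0,0)='.' (+3 fires, +4 burnt)
Step 5: cell (0,0)='.' (+4 fires, +3 burnt)
Step 6: cell (0,0)='.' (+4 fires, +4 burnt)
Step 7: cell (0,0)='.' (+4 fires, +4 burnt)
Step 8: cell (0,0)='.' (+1 fires, +4 burnt)
Step 9: cell (0,0)='.' (+0 fires, +1 burnt)
  fire out at step 9

2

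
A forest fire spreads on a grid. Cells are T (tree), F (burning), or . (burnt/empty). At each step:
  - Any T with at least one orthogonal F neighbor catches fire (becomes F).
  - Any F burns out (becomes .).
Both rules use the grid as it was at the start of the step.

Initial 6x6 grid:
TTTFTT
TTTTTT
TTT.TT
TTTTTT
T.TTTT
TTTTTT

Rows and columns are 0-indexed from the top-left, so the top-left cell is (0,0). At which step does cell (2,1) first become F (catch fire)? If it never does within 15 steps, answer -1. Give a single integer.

Step 1: cell (2,1)='T' (+3 fires, +1 burnt)
Step 2: cell (2,1)='T' (+4 fires, +3 burnt)
Step 3: cell (2,1)='T' (+5 fires, +4 burnt)
Step 4: cell (2,1)='F' (+5 fires, +5 burnt)
  -> target ignites at step 4
Step 5: cell (2,1)='.' (+6 fires, +5 burnt)
Step 6: cell (2,1)='.' (+5 fires, +6 burnt)
Step 7: cell (2,1)='.' (+4 fires, +5 burnt)
Step 8: cell (2,1)='.' (+1 fires, +4 burnt)
Step 9: cell (2,1)='.' (+0 fires, +1 burnt)
  fire out at step 9

4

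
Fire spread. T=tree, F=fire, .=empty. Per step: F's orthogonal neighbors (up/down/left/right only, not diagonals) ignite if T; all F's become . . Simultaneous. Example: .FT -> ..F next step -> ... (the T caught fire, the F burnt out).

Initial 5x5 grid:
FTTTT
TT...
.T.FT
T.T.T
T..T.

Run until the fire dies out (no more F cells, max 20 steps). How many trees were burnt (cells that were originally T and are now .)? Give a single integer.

Step 1: +3 fires, +2 burnt (F count now 3)
Step 2: +3 fires, +3 burnt (F count now 3)
Step 3: +2 fires, +3 burnt (F count now 2)
Step 4: +1 fires, +2 burnt (F count now 1)
Step 5: +0 fires, +1 burnt (F count now 0)
Fire out after step 5
Initially T: 13, now '.': 21
Total burnt (originally-T cells now '.'): 9

Answer: 9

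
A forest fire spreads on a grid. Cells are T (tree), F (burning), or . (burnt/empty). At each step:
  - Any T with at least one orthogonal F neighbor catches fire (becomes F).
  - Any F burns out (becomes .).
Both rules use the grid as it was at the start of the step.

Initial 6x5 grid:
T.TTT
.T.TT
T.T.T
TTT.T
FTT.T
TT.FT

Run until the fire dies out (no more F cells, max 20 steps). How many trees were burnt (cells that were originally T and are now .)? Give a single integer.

Answer: 18

Derivation:
Step 1: +4 fires, +2 burnt (F count now 4)
Step 2: +5 fires, +4 burnt (F count now 5)
Step 3: +2 fires, +5 burnt (F count now 2)
Step 4: +2 fires, +2 burnt (F count now 2)
Step 5: +1 fires, +2 burnt (F count now 1)
Step 6: +2 fires, +1 burnt (F count now 2)
Step 7: +1 fires, +2 burnt (F count now 1)
Step 8: +1 fires, +1 burnt (F count now 1)
Step 9: +0 fires, +1 burnt (F count now 0)
Fire out after step 9
Initially T: 20, now '.': 28
Total burnt (originally-T cells now '.'): 18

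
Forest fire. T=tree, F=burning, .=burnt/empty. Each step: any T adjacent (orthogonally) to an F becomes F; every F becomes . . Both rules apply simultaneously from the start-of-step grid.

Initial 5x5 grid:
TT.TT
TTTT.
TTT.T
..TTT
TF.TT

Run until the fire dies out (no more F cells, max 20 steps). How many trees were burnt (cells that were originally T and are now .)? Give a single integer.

Step 1: +1 fires, +1 burnt (F count now 1)
Step 2: +0 fires, +1 burnt (F count now 0)
Fire out after step 2
Initially T: 18, now '.': 8
Total burnt (originally-T cells now '.'): 1

Answer: 1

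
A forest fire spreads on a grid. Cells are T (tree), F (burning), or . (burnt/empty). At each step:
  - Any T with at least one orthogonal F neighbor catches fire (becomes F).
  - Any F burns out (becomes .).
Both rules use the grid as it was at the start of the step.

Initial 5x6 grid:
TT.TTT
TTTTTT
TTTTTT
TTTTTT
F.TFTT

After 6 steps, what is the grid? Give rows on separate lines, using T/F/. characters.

Step 1: 4 trees catch fire, 2 burn out
  TT.TTT
  TTTTTT
  TTTTTT
  FTTFTT
  ..F.FT
Step 2: 6 trees catch fire, 4 burn out
  TT.TTT
  TTTTTT
  FTTFTT
  .FF.FT
  .....F
Step 3: 6 trees catch fire, 6 burn out
  TT.TTT
  FTTFTT
  .FF.FT
  .....F
  ......
Step 4: 6 trees catch fire, 6 burn out
  FT.FTT
  .FF.FT
  .....F
  ......
  ......
Step 5: 3 trees catch fire, 6 burn out
  .F..FT
  .....F
  ......
  ......
  ......
Step 6: 1 trees catch fire, 3 burn out
  .....F
  ......
  ......
  ......
  ......

.....F
......
......
......
......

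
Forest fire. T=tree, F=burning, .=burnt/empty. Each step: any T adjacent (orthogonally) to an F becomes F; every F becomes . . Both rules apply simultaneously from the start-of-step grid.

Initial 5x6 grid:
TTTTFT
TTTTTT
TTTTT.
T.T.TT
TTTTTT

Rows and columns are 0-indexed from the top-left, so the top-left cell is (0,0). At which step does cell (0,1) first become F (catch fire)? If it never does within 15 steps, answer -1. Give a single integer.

Step 1: cell (0,1)='T' (+3 fires, +1 burnt)
Step 2: cell (0,1)='T' (+4 fires, +3 burnt)
Step 3: cell (0,1)='F' (+4 fires, +4 burnt)
  -> target ignites at step 3
Step 4: cell (0,1)='.' (+5 fires, +4 burnt)
Step 5: cell (0,1)='.' (+5 fires, +5 burnt)
Step 6: cell (0,1)='.' (+2 fires, +5 burnt)
Step 7: cell (0,1)='.' (+2 fires, +2 burnt)
Step 8: cell (0,1)='.' (+1 fires, +2 burnt)
Step 9: cell (0,1)='.' (+0 fires, +1 burnt)
  fire out at step 9

3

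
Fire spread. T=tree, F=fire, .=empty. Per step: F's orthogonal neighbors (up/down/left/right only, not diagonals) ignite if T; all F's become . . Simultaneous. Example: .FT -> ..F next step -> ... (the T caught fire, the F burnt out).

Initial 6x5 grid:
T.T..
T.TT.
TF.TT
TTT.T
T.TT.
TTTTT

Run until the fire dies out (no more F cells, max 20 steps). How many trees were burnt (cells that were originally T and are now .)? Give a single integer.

Step 1: +2 fires, +1 burnt (F count now 2)
Step 2: +3 fires, +2 burnt (F count now 3)
Step 3: +3 fires, +3 burnt (F count now 3)
Step 4: +3 fires, +3 burnt (F count now 3)
Step 5: +2 fires, +3 burnt (F count now 2)
Step 6: +1 fires, +2 burnt (F count now 1)
Step 7: +0 fires, +1 burnt (F count now 0)
Fire out after step 7
Initially T: 20, now '.': 24
Total burnt (originally-T cells now '.'): 14

Answer: 14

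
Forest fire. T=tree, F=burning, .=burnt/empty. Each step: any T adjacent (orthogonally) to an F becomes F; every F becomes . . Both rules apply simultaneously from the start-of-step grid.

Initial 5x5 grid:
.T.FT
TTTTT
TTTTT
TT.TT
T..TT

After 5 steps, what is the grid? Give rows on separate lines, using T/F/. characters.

Step 1: 2 trees catch fire, 1 burn out
  .T..F
  TTTFT
  TTTTT
  TT.TT
  T..TT
Step 2: 3 trees catch fire, 2 burn out
  .T...
  TTF.F
  TTTFT
  TT.TT
  T..TT
Step 3: 4 trees catch fire, 3 burn out
  .T...
  TF...
  TTF.F
  TT.FT
  T..TT
Step 4: 5 trees catch fire, 4 burn out
  .F...
  F....
  TF...
  TT..F
  T..FT
Step 5: 3 trees catch fire, 5 burn out
  .....
  .....
  F....
  TF...
  T...F

.....
.....
F....
TF...
T...F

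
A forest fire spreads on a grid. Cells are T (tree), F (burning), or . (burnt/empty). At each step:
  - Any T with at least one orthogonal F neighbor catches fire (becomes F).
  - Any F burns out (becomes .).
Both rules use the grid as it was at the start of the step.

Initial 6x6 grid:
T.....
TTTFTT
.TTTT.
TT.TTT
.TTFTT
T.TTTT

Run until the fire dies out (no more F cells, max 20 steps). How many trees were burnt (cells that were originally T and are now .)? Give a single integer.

Answer: 23

Derivation:
Step 1: +7 fires, +2 burnt (F count now 7)
Step 2: +9 fires, +7 burnt (F count now 9)
Step 3: +5 fires, +9 burnt (F count now 5)
Step 4: +2 fires, +5 burnt (F count now 2)
Step 5: +0 fires, +2 burnt (F count now 0)
Fire out after step 5
Initially T: 24, now '.': 35
Total burnt (originally-T cells now '.'): 23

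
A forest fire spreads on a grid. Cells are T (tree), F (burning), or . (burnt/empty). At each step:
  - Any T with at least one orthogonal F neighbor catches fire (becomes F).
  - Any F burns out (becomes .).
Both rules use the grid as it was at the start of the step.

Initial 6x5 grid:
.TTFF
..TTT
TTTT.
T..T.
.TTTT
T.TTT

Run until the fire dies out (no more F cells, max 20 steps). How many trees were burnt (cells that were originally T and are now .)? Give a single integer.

Answer: 18

Derivation:
Step 1: +3 fires, +2 burnt (F count now 3)
Step 2: +3 fires, +3 burnt (F count now 3)
Step 3: +2 fires, +3 burnt (F count now 2)
Step 4: +2 fires, +2 burnt (F count now 2)
Step 5: +4 fires, +2 burnt (F count now 4)
Step 6: +4 fires, +4 burnt (F count now 4)
Step 7: +0 fires, +4 burnt (F count now 0)
Fire out after step 7
Initially T: 19, now '.': 29
Total burnt (originally-T cells now '.'): 18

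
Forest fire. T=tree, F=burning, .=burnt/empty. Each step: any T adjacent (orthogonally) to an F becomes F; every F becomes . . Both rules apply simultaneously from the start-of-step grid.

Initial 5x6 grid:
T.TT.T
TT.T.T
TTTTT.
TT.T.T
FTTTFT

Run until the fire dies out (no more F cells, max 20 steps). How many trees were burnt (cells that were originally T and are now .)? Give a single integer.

Step 1: +4 fires, +2 burnt (F count now 4)
Step 2: +5 fires, +4 burnt (F count now 5)
Step 3: +3 fires, +5 burnt (F count now 3)
Step 4: +5 fires, +3 burnt (F count now 5)
Step 5: +1 fires, +5 burnt (F count now 1)
Step 6: +1 fires, +1 burnt (F count now 1)
Step 7: +0 fires, +1 burnt (F count now 0)
Fire out after step 7
Initially T: 21, now '.': 28
Total burnt (originally-T cells now '.'): 19

Answer: 19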